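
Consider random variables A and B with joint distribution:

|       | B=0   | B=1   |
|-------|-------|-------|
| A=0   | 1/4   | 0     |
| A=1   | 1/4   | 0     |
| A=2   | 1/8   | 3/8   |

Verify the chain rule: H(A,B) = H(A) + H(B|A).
Left side:
H(A,B) = -[(1/4)·log₂(1/4) + (1/4)·log₂(1/4) + (1/8)·log₂(1/8) + (3/8)·log₂(3/8)]
  = 0.5000 + 0.5000 + 0.3750 + 0.5306
  = 1.9056 bits

Right side:
Marginal P(A) (row sums):
  P(A=0) = 1/4 + 0 = 1/4
  P(A=1) = 1/4 + 0 = 1/4
  P(A=2) = 1/8 + 3/8 = 1/2
H(A) = -[(1/4)·log₂(1/4) + (1/4)·log₂(1/4) + (1/2)·log₂(1/2)]
  = 0.5000 + 0.5000 + 0.5000
  = 1.5000 bits
H(B|A) = -Σ P(A,B)·log₂ P(B|A), where P(B|A) = P(A,B) / P(A)
  (cells with P(A,B) = 0 contribute 0)
  (A=0,B=0): P(B|A) = (1/4)/(1/4) = 1;  -(1/4)·log₂(1) = 0.0000
  (A=1,B=0): P(B|A) = (1/4)/(1/4) = 1;  -(1/4)·log₂(1) = 0.0000
  (A=2,B=0): P(B|A) = (1/8)/(1/2) = 1/4;  -(1/8)·log₂(1/4) = 0.2500
  (A=2,B=1): P(B|A) = (3/8)/(1/2) = 3/4;  -(3/8)·log₂(3/4) = 0.1556
H(B|A) = 0.0000 + 0.0000 + 0.2500 + 0.1556
  = 0.4056 bits
H(A) + H(B|A) = 1.5000 + 0.4056 = 1.9056 bits

Both sides equal 1.9056 bits, so the chain rule holds ✓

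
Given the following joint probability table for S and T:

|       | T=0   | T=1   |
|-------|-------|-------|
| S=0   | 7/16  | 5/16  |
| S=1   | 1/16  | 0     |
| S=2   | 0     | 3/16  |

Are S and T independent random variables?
Marginal P(S) (row sums):
  P(S=0) = 7/16 + 5/16 = 3/4
  P(S=1) = 1/16 + 0 = 1/16
  P(S=2) = 0 + 3/16 = 3/16
Marginal P(T) (column sums):
  P(T=0) = 7/16 + 1/16 + 0 = 1/2
  P(T=1) = 5/16 + 0 + 3/16 = 1/2

S and T are independent iff P(S=i,T=j) = P(S=i)·P(T=j) for every cell.
  P(S=0)·P(T=0) = 3/4 × 1/2 = 3/8, but P(S=0,T=0) = 7/16 ✗

No, S and T are not independent. Quantitatively, I(S;T) > 0:

H(S) = -[(3/4)·log₂(3/4) + (1/16)·log₂(1/16) + (3/16)·log₂(3/16)]
  = 0.3113 + 0.2500 + 0.4528
  = 1.0141 bits
H(T) = -[(1/2)·log₂(1/2) + (1/2)·log₂(1/2)]
  = 0.5000 + 0.5000
  = 1.0000 bits
H(S,T) = -[(7/16)·log₂(7/16) + (5/16)·log₂(5/16) + (1/16)·log₂(1/16) + (3/16)·log₂(3/16)]
  = 0.5218 + 0.5244 + 0.2500 + 0.4528
  = 1.7490 bits
I(S;T) = H(S) + H(T) - H(S,T) = 1.0141 + 1.0000 - 1.7490 = 0.2651 bits > 0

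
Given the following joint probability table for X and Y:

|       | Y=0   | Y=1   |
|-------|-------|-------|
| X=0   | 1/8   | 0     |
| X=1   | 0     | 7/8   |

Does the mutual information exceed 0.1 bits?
Marginal P(X) (row sums):
  P(X=0) = 1/8 + 0 = 1/8
  P(X=1) = 0 + 7/8 = 7/8
Marginal P(Y) (column sums):
  P(Y=0) = 1/8 + 0 = 1/8
  P(Y=1) = 0 + 7/8 = 7/8

H(X) = -[(1/8)·log₂(1/8) + (7/8)·log₂(7/8)]
  = 0.3750 + 0.1686
  = 0.5436 bits
H(Y) = -[(1/8)·log₂(1/8) + (7/8)·log₂(7/8)]
  = 0.3750 + 0.1686
  = 0.5436 bits
H(X,Y) = -[(1/8)·log₂(1/8) + (7/8)·log₂(7/8)]
  = 0.3750 + 0.1686
  = 0.5436 bits

I(X;Y) = H(X) + H(Y) - H(X,Y)
  = 0.5436 + 0.5436 - 0.5436
  = 0.5436 bits

Yes. I(X;Y) = 0.5436 bits, which is > 0.1 bits.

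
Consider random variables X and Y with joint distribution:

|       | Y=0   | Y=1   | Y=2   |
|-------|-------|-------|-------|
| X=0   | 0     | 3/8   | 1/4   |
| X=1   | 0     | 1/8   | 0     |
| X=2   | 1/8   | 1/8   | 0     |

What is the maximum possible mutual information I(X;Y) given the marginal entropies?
The upper bound on mutual information is I(X;Y) ≤ min(H(X), H(Y)).

Marginal P(X) (row sums):
  P(X=0) = 0 + 3/8 + 1/4 = 5/8
  P(X=1) = 0 + 1/8 + 0 = 1/8
  P(X=2) = 1/8 + 1/8 + 0 = 1/4
Marginal P(Y) (column sums):
  P(Y=0) = 0 + 0 + 1/8 = 1/8
  P(Y=1) = 3/8 + 1/8 + 1/8 = 5/8
  P(Y=2) = 1/4 + 0 + 0 = 1/4

H(X) = -[(5/8)·log₂(5/8) + (1/8)·log₂(1/8) + (1/4)·log₂(1/4)]
  = 0.4238 + 0.3750 + 0.5000
  = 1.2988 bits
H(Y) = -[(1/8)·log₂(1/8) + (5/8)·log₂(5/8) + (1/4)·log₂(1/4)]
  = 0.3750 + 0.4238 + 0.5000
  = 1.2988 bits

Maximum possible I(X;Y) = min(1.2988, 1.2988) = 1.2988 bits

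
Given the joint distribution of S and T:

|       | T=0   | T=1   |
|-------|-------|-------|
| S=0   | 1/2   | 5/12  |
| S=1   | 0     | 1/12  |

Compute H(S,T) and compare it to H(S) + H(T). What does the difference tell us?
Marginal P(S) (row sums):
  P(S=0) = 1/2 + 5/12 = 11/12
  P(S=1) = 0 + 1/12 = 1/12
Marginal P(T) (column sums):
  P(T=0) = 1/2 + 0 = 1/2
  P(T=1) = 5/12 + 1/12 = 1/2

H(S,T) = -[(1/2)·log₂(1/2) + (5/12)·log₂(5/12) + (1/12)·log₂(1/12)]
  = 0.5000 + 0.5263 + 0.2987
  = 1.3250 bits
H(S) = -[(11/12)·log₂(11/12) + (1/12)·log₂(1/12)]
  = 0.1151 + 0.2987
  = 0.4138 bits
H(T) = -[(1/2)·log₂(1/2) + (1/2)·log₂(1/2)]
  = 0.5000 + 0.5000
  = 1.0000 bits

H(S) + H(T) = 0.4138 + 1.0000 = 1.4138 bits
Difference: H(S) + H(T) - H(S,T) = 1.4138 - 1.3250 = 0.0888 bits = I(S;T)

The difference is the mutual information; it is positive here, so S and T are dependent (knowing one reduces uncertainty about the other by 0.0888 bits).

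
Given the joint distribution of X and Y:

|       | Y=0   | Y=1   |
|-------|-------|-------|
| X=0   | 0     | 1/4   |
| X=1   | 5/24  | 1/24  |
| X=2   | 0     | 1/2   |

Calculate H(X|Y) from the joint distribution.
Marginal P(Y) (column sums):
  P(Y=0) = 0 + 5/24 + 0 = 5/24
  P(Y=1) = 1/4 + 1/24 + 1/2 = 19/24

H(X|Y) = -Σ P(X,Y)·log₂ P(X|Y), where P(X|Y) = P(X,Y) / P(Y)
  (cells with P(X,Y) = 0 contribute 0)
  (X=0,Y=1): P(X|Y) = (1/4)/(19/24) = 6/19;  -(1/4)·log₂(6/19) = 0.4157
  (X=1,Y=0): P(X|Y) = (5/24)/(5/24) = 1;  -(5/24)·log₂(1) = 0.0000
  (X=1,Y=1): P(X|Y) = (1/24)/(19/24) = 1/19;  -(1/24)·log₂(1/19) = 0.1770
  (X=2,Y=1): P(X|Y) = (1/2)/(19/24) = 12/19;  -(1/2)·log₂(12/19) = 0.3315
H(X|Y) = 0.4157 + 0.0000 + 0.1770 + 0.3315
  = 0.9242 bits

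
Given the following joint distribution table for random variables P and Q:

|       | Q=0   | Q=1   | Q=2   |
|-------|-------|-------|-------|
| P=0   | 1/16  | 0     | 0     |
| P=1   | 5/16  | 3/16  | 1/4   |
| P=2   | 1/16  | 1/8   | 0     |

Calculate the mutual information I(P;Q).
Marginal P(P) (row sums):
  P(P=0) = 1/16 + 0 + 0 = 1/16
  P(P=1) = 5/16 + 3/16 + 1/4 = 3/4
  P(P=2) = 1/16 + 1/8 + 0 = 3/16
Marginal P(Q) (column sums):
  P(Q=0) = 1/16 + 5/16 + 1/16 = 7/16
  P(Q=1) = 0 + 3/16 + 1/8 = 5/16
  P(Q=2) = 0 + 1/4 + 0 = 1/4

H(P) = -[(1/16)·log₂(1/16) + (3/4)·log₂(3/4) + (3/16)·log₂(3/16)]
  = 0.2500 + 0.3113 + 0.4528
  = 1.0141 bits
H(Q) = -[(7/16)·log₂(7/16) + (5/16)·log₂(5/16) + (1/4)·log₂(1/4)]
  = 0.5218 + 0.5244 + 0.5000
  = 1.5462 bits
H(P,Q) = -[(1/16)·log₂(1/16) + (5/16)·log₂(5/16) + (3/16)·log₂(3/16) + (1/4)·log₂(1/4) + (1/16)·log₂(1/16) + (1/8)·log₂(1/8)]
  = 0.2500 + 0.5244 + 0.4528 + 0.5000 + 0.2500 + 0.3750
  = 2.3522 bits

I(P;Q) = H(P) + H(Q) - H(P,Q)
  = 1.0141 + 1.5462 - 2.3522
  = 0.2081 bits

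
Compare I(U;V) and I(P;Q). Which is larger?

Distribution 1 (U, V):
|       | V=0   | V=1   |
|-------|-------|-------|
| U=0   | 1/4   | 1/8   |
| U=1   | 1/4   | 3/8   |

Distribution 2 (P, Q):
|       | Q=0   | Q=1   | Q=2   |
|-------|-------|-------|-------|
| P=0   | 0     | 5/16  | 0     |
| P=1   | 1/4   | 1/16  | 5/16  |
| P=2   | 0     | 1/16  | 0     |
Distribution 1 (U, V):
Marginal P(U) (row sums):
  P(U=0) = 1/4 + 1/8 = 3/8
  P(U=1) = 1/4 + 3/8 = 5/8
Marginal P(V) (column sums):
  P(V=0) = 1/4 + 1/4 = 1/2
  P(V=1) = 1/8 + 3/8 = 1/2

H(U) = -[(3/8)·log₂(3/8) + (5/8)·log₂(5/8)]
  = 0.5306 + 0.4238
  = 0.9544 bits
H(V) = -[(1/2)·log₂(1/2) + (1/2)·log₂(1/2)]
  = 0.5000 + 0.5000
  = 1.0000 bits
H(U,V) = -[(1/4)·log₂(1/4) + (1/8)·log₂(1/8) + (1/4)·log₂(1/4) + (3/8)·log₂(3/8)]
  = 0.5000 + 0.3750 + 0.5000 + 0.5306
  = 1.9056 bits

I(U;V) = H(U) + H(V) - H(U,V)
  = 0.9544 + 1.0000 - 1.9056
  = 0.0488 bits

Distribution 2 (P, Q):
Marginal P(P) (row sums):
  P(P=0) = 0 + 5/16 + 0 = 5/16
  P(P=1) = 1/4 + 1/16 + 5/16 = 5/8
  P(P=2) = 0 + 1/16 + 0 = 1/16
Marginal P(Q) (column sums):
  P(Q=0) = 0 + 1/4 + 0 = 1/4
  P(Q=1) = 5/16 + 1/16 + 1/16 = 7/16
  P(Q=2) = 0 + 5/16 + 0 = 5/16

H(P) = -[(5/16)·log₂(5/16) + (5/8)·log₂(5/8) + (1/16)·log₂(1/16)]
  = 0.5244 + 0.4238 + 0.2500
  = 1.1982 bits
H(Q) = -[(1/4)·log₂(1/4) + (7/16)·log₂(7/16) + (5/16)·log₂(5/16)]
  = 0.5000 + 0.5218 + 0.5244
  = 1.5462 bits
H(P,Q) = -[(5/16)·log₂(5/16) + (1/4)·log₂(1/4) + (1/16)·log₂(1/16) + (5/16)·log₂(5/16) + (1/16)·log₂(1/16)]
  = 0.5244 + 0.5000 + 0.2500 + 0.5244 + 0.2500
  = 2.0488 bits

I(P;Q) = H(P) + H(Q) - H(P,Q)
  = 1.1982 + 1.5462 - 2.0488
  = 0.6956 bits

I(P;Q) = 0.6956 bits > I(U;V) = 0.0488 bits, so (P, Q) has the higher mutual information (stronger dependence).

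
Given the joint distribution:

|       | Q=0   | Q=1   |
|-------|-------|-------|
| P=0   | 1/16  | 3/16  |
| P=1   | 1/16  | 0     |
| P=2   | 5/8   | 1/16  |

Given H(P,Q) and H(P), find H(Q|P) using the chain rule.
From the chain rule: H(P,Q) = H(P) + H(Q|P)
Therefore: H(Q|P) = H(P,Q) - H(P)

H(P,Q) = -[(1/16)·log₂(1/16) + (3/16)·log₂(3/16) + (1/16)·log₂(1/16) + (5/8)·log₂(5/8) + (1/16)·log₂(1/16)]
  = 0.2500 + 0.4528 + 0.2500 + 0.4238 + 0.2500
  = 1.6266 bits
Marginal P(P) (row sums):
  P(P=0) = 1/16 + 3/16 = 1/4
  P(P=1) = 1/16 + 0 = 1/16
  P(P=2) = 5/8 + 1/16 = 11/16
H(P) = -[(1/4)·log₂(1/4) + (1/16)·log₂(1/16) + (11/16)·log₂(11/16)]
  = 0.5000 + 0.2500 + 0.3716
  = 1.1216 bits

H(Q|P) = 1.6266 - 1.1216 = 0.5050 bits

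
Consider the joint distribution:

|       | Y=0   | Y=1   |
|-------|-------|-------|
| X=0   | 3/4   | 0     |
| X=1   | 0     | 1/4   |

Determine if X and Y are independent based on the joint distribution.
Marginal P(X) (row sums):
  P(X=0) = 3/4 + 0 = 3/4
  P(X=1) = 0 + 1/4 = 1/4
Marginal P(Y) (column sums):
  P(Y=0) = 3/4 + 0 = 3/4
  P(Y=1) = 0 + 1/4 = 1/4

X and Y are independent iff P(X=i,Y=j) = P(X=i)·P(Y=j) for every cell.
  P(X=0)·P(Y=0) = 3/4 × 3/4 = 9/16, but P(X=0,Y=0) = 3/4 ✗

No, X and Y are not independent. Quantitatively, I(X;Y) > 0:

H(X) = -[(3/4)·log₂(3/4) + (1/4)·log₂(1/4)]
  = 0.3113 + 0.5000
  = 0.8113 bits
H(Y) = -[(3/4)·log₂(3/4) + (1/4)·log₂(1/4)]
  = 0.3113 + 0.5000
  = 0.8113 bits
H(X,Y) = -[(3/4)·log₂(3/4) + (1/4)·log₂(1/4)]
  = 0.3113 + 0.5000
  = 0.8113 bits
I(X;Y) = H(X) + H(Y) - H(X,Y) = 0.8113 + 0.8113 - 0.8113 = 0.8113 bits > 0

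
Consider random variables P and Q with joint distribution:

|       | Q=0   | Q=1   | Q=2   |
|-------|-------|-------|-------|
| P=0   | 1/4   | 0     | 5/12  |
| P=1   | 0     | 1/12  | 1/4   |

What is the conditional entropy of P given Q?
Marginal P(Q) (column sums):
  P(Q=0) = 1/4 + 0 = 1/4
  P(Q=1) = 0 + 1/12 = 1/12
  P(Q=2) = 5/12 + 1/4 = 2/3

H(P|Q) = -Σ P(P,Q)·log₂ P(P|Q), where P(P|Q) = P(P,Q) / P(Q)
  (cells with P(P,Q) = 0 contribute 0)
  (P=0,Q=0): P(P|Q) = (1/4)/(1/4) = 1;  -(1/4)·log₂(1) = 0.0000
  (P=0,Q=2): P(P|Q) = (5/12)/(2/3) = 5/8;  -(5/12)·log₂(5/8) = 0.2825
  (P=1,Q=1): P(P|Q) = (1/12)/(1/12) = 1;  -(1/12)·log₂(1) = 0.0000
  (P=1,Q=2): P(P|Q) = (1/4)/(2/3) = 3/8;  -(1/4)·log₂(3/8) = 0.3538
H(P|Q) = 0.0000 + 0.2825 + 0.0000 + 0.3538
  = 0.6363 bits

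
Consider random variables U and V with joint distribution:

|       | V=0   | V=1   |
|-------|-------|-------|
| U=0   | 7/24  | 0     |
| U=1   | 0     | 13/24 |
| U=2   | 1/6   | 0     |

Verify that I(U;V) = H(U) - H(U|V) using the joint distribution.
Left side, from I(U;V) = H(U) + H(V) - H(U,V):
Marginal P(U) (row sums):
  P(U=0) = 7/24 + 0 = 7/24
  P(U=1) = 0 + 13/24 = 13/24
  P(U=2) = 1/6 + 0 = 1/6
Marginal P(V) (column sums):
  P(V=0) = 7/24 + 0 + 1/6 = 11/24
  P(V=1) = 0 + 13/24 + 0 = 13/24

H(U) = -[(7/24)·log₂(7/24) + (13/24)·log₂(13/24) + (1/6)·log₂(1/6)]
  = 0.5185 + 0.4791 + 0.4308
  = 1.4284 bits
H(V) = -[(11/24)·log₂(11/24) + (13/24)·log₂(13/24)]
  = 0.5159 + 0.4791
  = 0.9950 bits
H(U,V) = -[(7/24)·log₂(7/24) + (13/24)·log₂(13/24) + (1/6)·log₂(1/6)]
  = 0.5185 + 0.4791 + 0.4308
  = 1.4284 bits

I(U;V) = H(U) + H(V) - H(U,V)
  = 1.4284 + 0.9950 - 1.4284
  = 0.9950 bits

Right side, with H(U|V) computed directly from the conditional probabilities:
H(U|V) = -Σ P(U,V)·log₂ P(U|V), where P(U|V) = P(U,V) / P(V)
  (cells with P(U,V) = 0 contribute 0)
  (U=0,V=0): P(U|V) = (7/24)/(11/24) = 7/11;  -(7/24)·log₂(7/11) = 0.1902
  (U=1,V=1): P(U|V) = (13/24)/(13/24) = 1;  -(13/24)·log₂(1) = 0.0000
  (U=2,V=0): P(U|V) = (1/6)/(11/24) = 4/11;  -(1/6)·log₂(4/11) = 0.2432
H(U|V) = 0.1902 + 0.0000 + 0.2432
  = 0.4334 bits
H(U) - H(U|V) = 1.4284 - 0.4334 = 0.9950 bits

Both sides equal 0.9950 bits, so I(U;V) = H(U) - H(U|V) ✓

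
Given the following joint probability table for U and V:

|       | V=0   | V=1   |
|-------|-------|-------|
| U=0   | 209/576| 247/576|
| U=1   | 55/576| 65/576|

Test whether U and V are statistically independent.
Marginal P(U) (row sums):
  P(U=0) = 209/576 + 247/576 = 19/24
  P(U=1) = 55/576 + 65/576 = 5/24
Marginal P(V) (column sums):
  P(V=0) = 209/576 + 55/576 = 11/24
  P(V=1) = 247/576 + 65/576 = 13/24

U and V are independent iff P(U=i,V=j) = P(U=i)·P(V=j) for every cell.
  P(U=0)·P(V=0) = 19/24 × 11/24 = 209/576 = P(U=0,V=0) ✓
  P(U=0)·P(V=1) = 19/24 × 13/24 = 247/576 = P(U=0,V=1) ✓
  P(U=1)·P(V=0) = 5/24 × 11/24 = 55/576 = P(U=1,V=0) ✓
  P(U=1)·P(V=1) = 5/24 × 13/24 = 65/576 = P(U=1,V=1) ✓

Yes, U and V are independent: every cell factors, so I(U;V) = 0 bits.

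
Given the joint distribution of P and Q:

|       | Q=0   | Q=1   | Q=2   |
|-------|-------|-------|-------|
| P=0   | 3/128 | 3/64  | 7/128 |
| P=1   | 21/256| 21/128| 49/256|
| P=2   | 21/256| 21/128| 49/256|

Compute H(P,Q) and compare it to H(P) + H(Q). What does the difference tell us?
Marginal P(P) (row sums):
  P(P=0) = 3/128 + 3/64 + 7/128 = 1/8
  P(P=1) = 21/256 + 21/128 + 49/256 = 7/16
  P(P=2) = 21/256 + 21/128 + 49/256 = 7/16
Marginal P(Q) (column sums):
  P(Q=0) = 3/128 + 21/256 + 21/256 = 3/16
  P(Q=1) = 3/64 + 21/128 + 21/128 = 3/8
  P(Q=2) = 7/128 + 49/256 + 49/256 = 7/16

H(P,Q) = -[(3/128)·log₂(3/128) + (3/64)·log₂(3/64) + (7/128)·log₂(7/128) + (21/256)·log₂(21/256) + (21/128)·log₂(21/128) + (49/256)·log₂(49/256) + (21/256)·log₂(21/256) + (21/128)·log₂(21/128) + (49/256)·log₂(49/256)]
  = 0.1269 + 0.2070 + 0.2293 + 0.2959 + 0.4278 + 0.4566 + 0.2959 + 0.4278 + 0.4566
  = 2.9238 bits
H(P) = -[(1/8)·log₂(1/8) + (7/16)·log₂(7/16) + (7/16)·log₂(7/16)]
  = 0.3750 + 0.5218 + 0.5218
  = 1.4186 bits
H(Q) = -[(3/16)·log₂(3/16) + (3/8)·log₂(3/8) + (7/16)·log₂(7/16)]
  = 0.4528 + 0.5306 + 0.5218
  = 1.5052 bits

H(P) + H(Q) = 1.4186 + 1.5052 = 2.9238 bits
Difference: H(P) + H(Q) - H(P,Q) = 2.9238 - 2.9238 = 0.0000 bits = I(P;Q)

The difference is the mutual information; it is 0 here, so P and Q are independent (the joint entropy equals the sum of the marginal entropies).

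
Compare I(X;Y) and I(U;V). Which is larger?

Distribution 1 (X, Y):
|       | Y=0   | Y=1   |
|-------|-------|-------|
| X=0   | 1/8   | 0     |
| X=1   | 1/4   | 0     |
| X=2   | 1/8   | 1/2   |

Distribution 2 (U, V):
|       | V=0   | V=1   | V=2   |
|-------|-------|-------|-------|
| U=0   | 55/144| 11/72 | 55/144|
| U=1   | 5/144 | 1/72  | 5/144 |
Distribution 1 (X, Y):
Marginal P(X) (row sums):
  P(X=0) = 1/8 + 0 = 1/8
  P(X=1) = 1/4 + 0 = 1/4
  P(X=2) = 1/8 + 1/2 = 5/8
Marginal P(Y) (column sums):
  P(Y=0) = 1/8 + 1/4 + 1/8 = 1/2
  P(Y=1) = 0 + 0 + 1/2 = 1/2

H(X) = -[(1/8)·log₂(1/8) + (1/4)·log₂(1/4) + (5/8)·log₂(5/8)]
  = 0.3750 + 0.5000 + 0.4238
  = 1.2988 bits
H(Y) = -[(1/2)·log₂(1/2) + (1/2)·log₂(1/2)]
  = 0.5000 + 0.5000
  = 1.0000 bits
H(X,Y) = -[(1/8)·log₂(1/8) + (1/4)·log₂(1/4) + (1/8)·log₂(1/8) + (1/2)·log₂(1/2)]
  = 0.3750 + 0.5000 + 0.3750 + 0.5000
  = 1.7500 bits

I(X;Y) = H(X) + H(Y) - H(X,Y)
  = 1.2988 + 1.0000 - 1.7500
  = 0.5488 bits

Distribution 2 (U, V):
Marginal P(U) (row sums):
  P(U=0) = 55/144 + 11/72 + 55/144 = 11/12
  P(U=1) = 5/144 + 1/72 + 5/144 = 1/12
Marginal P(V) (column sums):
  P(V=0) = 55/144 + 5/144 = 5/12
  P(V=1) = 11/72 + 1/72 = 1/6
  P(V=2) = 55/144 + 5/144 = 5/12

H(U) = -[(11/12)·log₂(11/12) + (1/12)·log₂(1/12)]
  = 0.1151 + 0.2987
  = 0.4138 bits
H(V) = -[(5/12)·log₂(5/12) + (1/6)·log₂(1/6) + (5/12)·log₂(5/12)]
  = 0.5263 + 0.4308 + 0.5263
  = 1.4834 bits
H(U,V) = -[(55/144)·log₂(55/144) + (11/72)·log₂(11/72) + (55/144)·log₂(55/144) + (5/144)·log₂(5/144) + (1/72)·log₂(1/72) + (5/144)·log₂(5/144)]
  = 0.5304 + 0.4141 + 0.5304 + 0.1683 + 0.0857 + 0.1683
  = 1.8972 bits

I(U;V) = H(U) + H(V) - H(U,V)
  = 0.4138 + 1.4834 - 1.8972
  = 0.0000 bits

I(X;Y) = 0.5488 bits > I(U;V) = 0.0000 bits, so (X, Y) has the higher mutual information (stronger dependence).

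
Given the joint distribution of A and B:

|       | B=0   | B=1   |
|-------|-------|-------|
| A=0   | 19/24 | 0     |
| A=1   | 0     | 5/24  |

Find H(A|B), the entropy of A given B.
Marginal P(B) (column sums):
  P(B=0) = 19/24 + 0 = 19/24
  P(B=1) = 0 + 5/24 = 5/24

H(A|B) = -Σ P(A,B)·log₂ P(A|B), where P(A|B) = P(A,B) / P(B)
  (cells with P(A,B) = 0 contribute 0)
  (A=0,B=0): P(A|B) = (19/24)/(19/24) = 1;  -(19/24)·log₂(1) = 0.0000
  (A=1,B=1): P(A|B) = (5/24)/(5/24) = 1;  -(5/24)·log₂(1) = 0.0000
H(A|B) = 0.0000 + 0.0000
  = 0.0000 bits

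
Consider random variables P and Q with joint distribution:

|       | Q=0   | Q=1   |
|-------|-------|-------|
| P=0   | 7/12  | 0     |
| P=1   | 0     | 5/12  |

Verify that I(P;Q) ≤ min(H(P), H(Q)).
Marginal P(P) (row sums):
  P(P=0) = 7/12 + 0 = 7/12
  P(P=1) = 0 + 5/12 = 5/12
Marginal P(Q) (column sums):
  P(Q=0) = 7/12 + 0 = 7/12
  P(Q=1) = 0 + 5/12 = 5/12

H(P) = -[(7/12)·log₂(7/12) + (5/12)·log₂(5/12)]
  = 0.4536 + 0.5263
  = 0.9799 bits
H(Q) = -[(7/12)·log₂(7/12) + (5/12)·log₂(5/12)]
  = 0.4536 + 0.5263
  = 0.9799 bits
H(P,Q) = -[(7/12)·log₂(7/12) + (5/12)·log₂(5/12)]
  = 0.4536 + 0.5263
  = 0.9799 bits

I(P;Q) = H(P) + H(Q) - H(P,Q)
  = 0.9799 + 0.9799 - 0.9799
  = 0.9799 bits

min(H(P), H(Q)) = min(0.9799, 0.9799) = 0.9799 bits
Since 0.9799 ≤ 0.9799, the bound is satisfied ✓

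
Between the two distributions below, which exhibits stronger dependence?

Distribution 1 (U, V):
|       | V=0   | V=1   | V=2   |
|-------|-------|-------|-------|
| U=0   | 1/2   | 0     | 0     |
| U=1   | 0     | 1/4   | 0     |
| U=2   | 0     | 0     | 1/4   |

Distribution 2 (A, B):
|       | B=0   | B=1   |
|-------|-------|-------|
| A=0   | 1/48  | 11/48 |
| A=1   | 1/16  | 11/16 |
Distribution 1 (U, V):
Marginal P(U) (row sums):
  P(U=0) = 1/2 + 0 + 0 = 1/2
  P(U=1) = 0 + 1/4 + 0 = 1/4
  P(U=2) = 0 + 0 + 1/4 = 1/4
Marginal P(V) (column sums):
  P(V=0) = 1/2 + 0 + 0 = 1/2
  P(V=1) = 0 + 1/4 + 0 = 1/4
  P(V=2) = 0 + 0 + 1/4 = 1/4

H(U) = -[(1/2)·log₂(1/2) + (1/4)·log₂(1/4) + (1/4)·log₂(1/4)]
  = 0.5000 + 0.5000 + 0.5000
  = 1.5000 bits
H(V) = -[(1/2)·log₂(1/2) + (1/4)·log₂(1/4) + (1/4)·log₂(1/4)]
  = 0.5000 + 0.5000 + 0.5000
  = 1.5000 bits
H(U,V) = -[(1/2)·log₂(1/2) + (1/4)·log₂(1/4) + (1/4)·log₂(1/4)]
  = 0.5000 + 0.5000 + 0.5000
  = 1.5000 bits

I(U;V) = H(U) + H(V) - H(U,V)
  = 1.5000 + 1.5000 - 1.5000
  = 1.5000 bits

Distribution 2 (A, B):
Marginal P(A) (row sums):
  P(A=0) = 1/48 + 11/48 = 1/4
  P(A=1) = 1/16 + 11/16 = 3/4
Marginal P(B) (column sums):
  P(B=0) = 1/48 + 1/16 = 1/12
  P(B=1) = 11/48 + 11/16 = 11/12

H(A) = -[(1/4)·log₂(1/4) + (3/4)·log₂(3/4)]
  = 0.5000 + 0.3113
  = 0.8113 bits
H(B) = -[(1/12)·log₂(1/12) + (11/12)·log₂(11/12)]
  = 0.2987 + 0.1151
  = 0.4138 bits
H(A,B) = -[(1/48)·log₂(1/48) + (11/48)·log₂(11/48) + (1/16)·log₂(1/16) + (11/16)·log₂(11/16)]
  = 0.1164 + 0.4871 + 0.2500 + 0.3716
  = 1.2251 bits

I(A;B) = H(A) + H(B) - H(A,B)
  = 0.8113 + 0.4138 - 1.2251
  = 0.0000 bits

I(U;V) = 1.5000 bits > I(A;B) = 0.0000 bits, so (U, V) has the higher mutual information (stronger dependence).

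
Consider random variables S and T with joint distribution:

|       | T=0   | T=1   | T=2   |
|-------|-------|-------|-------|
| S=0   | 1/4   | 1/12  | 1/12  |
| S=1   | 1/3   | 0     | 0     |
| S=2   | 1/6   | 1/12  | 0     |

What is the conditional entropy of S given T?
Marginal P(T) (column sums):
  P(T=0) = 1/4 + 1/3 + 1/6 = 3/4
  P(T=1) = 1/12 + 0 + 1/12 = 1/6
  P(T=2) = 1/12 + 0 + 0 = 1/12

H(S|T) = -Σ P(S,T)·log₂ P(S|T), where P(S|T) = P(S,T) / P(T)
  (cells with P(S,T) = 0 contribute 0)
  (S=0,T=0): P(S|T) = (1/4)/(3/4) = 1/3;  -(1/4)·log₂(1/3) = 0.3962
  (S=0,T=1): P(S|T) = (1/12)/(1/6) = 1/2;  -(1/12)·log₂(1/2) = 0.0833
  (S=0,T=2): P(S|T) = (1/12)/(1/12) = 1;  -(1/12)·log₂(1) = 0.0000
  (S=1,T=0): P(S|T) = (1/3)/(3/4) = 4/9;  -(1/3)·log₂(4/9) = 0.3900
  (S=2,T=0): P(S|T) = (1/6)/(3/4) = 2/9;  -(1/6)·log₂(2/9) = 0.3617
  (S=2,T=1): P(S|T) = (1/12)/(1/6) = 1/2;  -(1/12)·log₂(1/2) = 0.0833
H(S|T) = 0.3962 + 0.0833 + 0.0000 + 0.3900 + 0.3617 + 0.0833
  = 1.3145 bits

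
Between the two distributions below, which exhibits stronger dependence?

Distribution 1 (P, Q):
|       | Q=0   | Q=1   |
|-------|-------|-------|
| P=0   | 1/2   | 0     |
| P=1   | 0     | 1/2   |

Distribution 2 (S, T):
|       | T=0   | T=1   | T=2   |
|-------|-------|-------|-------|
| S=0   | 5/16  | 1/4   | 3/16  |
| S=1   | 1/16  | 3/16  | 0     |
Distribution 1 (P, Q):
Marginal P(P) (row sums):
  P(P=0) = 1/2 + 0 = 1/2
  P(P=1) = 0 + 1/2 = 1/2
Marginal P(Q) (column sums):
  P(Q=0) = 1/2 + 0 = 1/2
  P(Q=1) = 0 + 1/2 = 1/2

H(P) = -[(1/2)·log₂(1/2) + (1/2)·log₂(1/2)]
  = 0.5000 + 0.5000
  = 1.0000 bits
H(Q) = -[(1/2)·log₂(1/2) + (1/2)·log₂(1/2)]
  = 0.5000 + 0.5000
  = 1.0000 bits
H(P,Q) = -[(1/2)·log₂(1/2) + (1/2)·log₂(1/2)]
  = 0.5000 + 0.5000
  = 1.0000 bits

I(P;Q) = H(P) + H(Q) - H(P,Q)
  = 1.0000 + 1.0000 - 1.0000
  = 1.0000 bits

Distribution 2 (S, T):
Marginal P(S) (row sums):
  P(S=0) = 5/16 + 1/4 + 3/16 = 3/4
  P(S=1) = 1/16 + 3/16 + 0 = 1/4
Marginal P(T) (column sums):
  P(T=0) = 5/16 + 1/16 = 3/8
  P(T=1) = 1/4 + 3/16 = 7/16
  P(T=2) = 3/16 + 0 = 3/16

H(S) = -[(3/4)·log₂(3/4) + (1/4)·log₂(1/4)]
  = 0.3113 + 0.5000
  = 0.8113 bits
H(T) = -[(3/8)·log₂(3/8) + (7/16)·log₂(7/16) + (3/16)·log₂(3/16)]
  = 0.5306 + 0.5218 + 0.4528
  = 1.5052 bits
H(S,T) = -[(5/16)·log₂(5/16) + (1/4)·log₂(1/4) + (3/16)·log₂(3/16) + (1/16)·log₂(1/16) + (3/16)·log₂(3/16)]
  = 0.5244 + 0.5000 + 0.4528 + 0.2500 + 0.4528
  = 2.1800 bits

I(S;T) = H(S) + H(T) - H(S,T)
  = 0.8113 + 1.5052 - 2.1800
  = 0.1365 bits

I(P;Q) = 1.0000 bits > I(S;T) = 0.1365 bits, so (P, Q) has the higher mutual information (stronger dependence).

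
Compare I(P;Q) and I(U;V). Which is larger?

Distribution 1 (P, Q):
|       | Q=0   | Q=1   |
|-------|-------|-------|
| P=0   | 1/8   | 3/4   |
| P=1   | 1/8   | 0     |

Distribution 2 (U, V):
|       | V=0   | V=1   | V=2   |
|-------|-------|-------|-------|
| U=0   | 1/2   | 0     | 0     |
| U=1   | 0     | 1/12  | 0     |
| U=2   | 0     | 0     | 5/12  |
Distribution 1 (P, Q):
Marginal P(P) (row sums):
  P(P=0) = 1/8 + 3/4 = 7/8
  P(P=1) = 1/8 + 0 = 1/8
Marginal P(Q) (column sums):
  P(Q=0) = 1/8 + 1/8 = 1/4
  P(Q=1) = 3/4 + 0 = 3/4

H(P) = -[(7/8)·log₂(7/8) + (1/8)·log₂(1/8)]
  = 0.1686 + 0.3750
  = 0.5436 bits
H(Q) = -[(1/4)·log₂(1/4) + (3/4)·log₂(3/4)]
  = 0.5000 + 0.3113
  = 0.8113 bits
H(P,Q) = -[(1/8)·log₂(1/8) + (3/4)·log₂(3/4) + (1/8)·log₂(1/8)]
  = 0.3750 + 0.3113 + 0.3750
  = 1.0613 bits

I(P;Q) = H(P) + H(Q) - H(P,Q)
  = 0.5436 + 0.8113 - 1.0613
  = 0.2936 bits

Distribution 2 (U, V):
Marginal P(U) (row sums):
  P(U=0) = 1/2 + 0 + 0 = 1/2
  P(U=1) = 0 + 1/12 + 0 = 1/12
  P(U=2) = 0 + 0 + 5/12 = 5/12
Marginal P(V) (column sums):
  P(V=0) = 1/2 + 0 + 0 = 1/2
  P(V=1) = 0 + 1/12 + 0 = 1/12
  P(V=2) = 0 + 0 + 5/12 = 5/12

H(U) = -[(1/2)·log₂(1/2) + (1/12)·log₂(1/12) + (5/12)·log₂(5/12)]
  = 0.5000 + 0.2987 + 0.5263
  = 1.3250 bits
H(V) = -[(1/2)·log₂(1/2) + (1/12)·log₂(1/12) + (5/12)·log₂(5/12)]
  = 0.5000 + 0.2987 + 0.5263
  = 1.3250 bits
H(U,V) = -[(1/2)·log₂(1/2) + (1/12)·log₂(1/12) + (5/12)·log₂(5/12)]
  = 0.5000 + 0.2987 + 0.5263
  = 1.3250 bits

I(U;V) = H(U) + H(V) - H(U,V)
  = 1.3250 + 1.3250 - 1.3250
  = 1.3250 bits

I(U;V) = 1.3250 bits > I(P;Q) = 0.2936 bits, so (U, V) has the higher mutual information (stronger dependence).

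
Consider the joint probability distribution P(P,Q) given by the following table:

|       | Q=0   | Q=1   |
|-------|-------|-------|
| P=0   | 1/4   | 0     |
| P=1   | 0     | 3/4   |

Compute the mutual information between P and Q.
Marginal P(P) (row sums):
  P(P=0) = 1/4 + 0 = 1/4
  P(P=1) = 0 + 3/4 = 3/4
Marginal P(Q) (column sums):
  P(Q=0) = 1/4 + 0 = 1/4
  P(Q=1) = 0 + 3/4 = 3/4

H(P) = -[(1/4)·log₂(1/4) + (3/4)·log₂(3/4)]
  = 0.5000 + 0.3113
  = 0.8113 bits
H(Q) = -[(1/4)·log₂(1/4) + (3/4)·log₂(3/4)]
  = 0.5000 + 0.3113
  = 0.8113 bits
H(P,Q) = -[(1/4)·log₂(1/4) + (3/4)·log₂(3/4)]
  = 0.5000 + 0.3113
  = 0.8113 bits

I(P;Q) = H(P) + H(Q) - H(P,Q)
  = 0.8113 + 0.8113 - 0.8113
  = 0.8113 bits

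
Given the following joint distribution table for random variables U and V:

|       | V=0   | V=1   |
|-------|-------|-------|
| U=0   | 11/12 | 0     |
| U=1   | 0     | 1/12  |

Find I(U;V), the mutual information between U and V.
Marginal P(U) (row sums):
  P(U=0) = 11/12 + 0 = 11/12
  P(U=1) = 0 + 1/12 = 1/12
Marginal P(V) (column sums):
  P(V=0) = 11/12 + 0 = 11/12
  P(V=1) = 0 + 1/12 = 1/12

H(U) = -[(11/12)·log₂(11/12) + (1/12)·log₂(1/12)]
  = 0.1151 + 0.2987
  = 0.4138 bits
H(V) = -[(11/12)·log₂(11/12) + (1/12)·log₂(1/12)]
  = 0.1151 + 0.2987
  = 0.4138 bits
H(U,V) = -[(11/12)·log₂(11/12) + (1/12)·log₂(1/12)]
  = 0.1151 + 0.2987
  = 0.4138 bits

I(U;V) = H(U) + H(V) - H(U,V)
  = 0.4138 + 0.4138 - 0.4138
  = 0.4138 bits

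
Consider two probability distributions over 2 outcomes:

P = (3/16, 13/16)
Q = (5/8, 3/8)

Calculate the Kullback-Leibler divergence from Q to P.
D(P||Q) = Σ P(i) log₂(P(i)/Q(i))
  i=0: (3/16) × log₂((3/16)/(5/8)) = (3/16) × log₂(3/10) = -0.3257
  i=1: (13/16) × log₂((13/16)/(3/8)) = (13/16) × log₂(13/6) = 0.9063
D(P||Q) = -0.3257 + 0.9063
  = 0.5806 bits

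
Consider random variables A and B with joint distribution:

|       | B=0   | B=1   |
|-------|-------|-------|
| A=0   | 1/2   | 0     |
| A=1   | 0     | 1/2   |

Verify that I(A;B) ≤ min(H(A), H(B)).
Marginal P(A) (row sums):
  P(A=0) = 1/2 + 0 = 1/2
  P(A=1) = 0 + 1/2 = 1/2
Marginal P(B) (column sums):
  P(B=0) = 1/2 + 0 = 1/2
  P(B=1) = 0 + 1/2 = 1/2

H(A) = -[(1/2)·log₂(1/2) + (1/2)·log₂(1/2)]
  = 0.5000 + 0.5000
  = 1.0000 bits
H(B) = -[(1/2)·log₂(1/2) + (1/2)·log₂(1/2)]
  = 0.5000 + 0.5000
  = 1.0000 bits
H(A,B) = -[(1/2)·log₂(1/2) + (1/2)·log₂(1/2)]
  = 0.5000 + 0.5000
  = 1.0000 bits

I(A;B) = H(A) + H(B) - H(A,B)
  = 1.0000 + 1.0000 - 1.0000
  = 1.0000 bits

min(H(A), H(B)) = min(1.0000, 1.0000) = 1.0000 bits
Since 1.0000 ≤ 1.0000, the bound is satisfied ✓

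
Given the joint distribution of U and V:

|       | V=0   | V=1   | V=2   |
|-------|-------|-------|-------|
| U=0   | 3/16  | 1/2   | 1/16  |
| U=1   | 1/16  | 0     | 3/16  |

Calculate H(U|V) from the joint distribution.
Marginal P(V) (column sums):
  P(V=0) = 3/16 + 1/16 = 1/4
  P(V=1) = 1/2 + 0 = 1/2
  P(V=2) = 1/16 + 3/16 = 1/4

H(U|V) = -Σ P(U,V)·log₂ P(U|V), where P(U|V) = P(U,V) / P(V)
  (cells with P(U,V) = 0 contribute 0)
  (U=0,V=0): P(U|V) = (3/16)/(1/4) = 3/4;  -(3/16)·log₂(3/4) = 0.0778
  (U=0,V=1): P(U|V) = (1/2)/(1/2) = 1;  -(1/2)·log₂(1) = 0.0000
  (U=0,V=2): P(U|V) = (1/16)/(1/4) = 1/4;  -(1/16)·log₂(1/4) = 0.1250
  (U=1,V=0): P(U|V) = (1/16)/(1/4) = 1/4;  -(1/16)·log₂(1/4) = 0.1250
  (U=1,V=2): P(U|V) = (3/16)/(1/4) = 3/4;  -(3/16)·log₂(3/4) = 0.0778
H(U|V) = 0.0778 + 0.0000 + 0.1250 + 0.1250 + 0.0778
  = 0.4056 bits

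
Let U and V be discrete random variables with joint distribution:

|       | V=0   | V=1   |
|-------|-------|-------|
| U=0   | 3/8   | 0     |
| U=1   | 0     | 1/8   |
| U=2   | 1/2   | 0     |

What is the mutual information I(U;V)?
Marginal P(U) (row sums):
  P(U=0) = 3/8 + 0 = 3/8
  P(U=1) = 0 + 1/8 = 1/8
  P(U=2) = 1/2 + 0 = 1/2
Marginal P(V) (column sums):
  P(V=0) = 3/8 + 0 + 1/2 = 7/8
  P(V=1) = 0 + 1/8 + 0 = 1/8

H(U) = -[(3/8)·log₂(3/8) + (1/8)·log₂(1/8) + (1/2)·log₂(1/2)]
  = 0.5306 + 0.3750 + 0.5000
  = 1.4056 bits
H(V) = -[(7/8)·log₂(7/8) + (1/8)·log₂(1/8)]
  = 0.1686 + 0.3750
  = 0.5436 bits
H(U,V) = -[(3/8)·log₂(3/8) + (1/8)·log₂(1/8) + (1/2)·log₂(1/2)]
  = 0.5306 + 0.3750 + 0.5000
  = 1.4056 bits

I(U;V) = H(U) + H(V) - H(U,V)
  = 1.4056 + 0.5436 - 1.4056
  = 0.5436 bits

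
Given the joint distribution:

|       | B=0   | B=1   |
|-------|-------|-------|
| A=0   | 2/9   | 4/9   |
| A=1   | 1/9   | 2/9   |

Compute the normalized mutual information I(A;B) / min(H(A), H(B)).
Marginal P(A) (row sums):
  P(A=0) = 2/9 + 4/9 = 2/3
  P(A=1) = 1/9 + 2/9 = 1/3
Marginal P(B) (column sums):
  P(B=0) = 2/9 + 1/9 = 1/3
  P(B=1) = 4/9 + 2/9 = 2/3

H(A) = -[(2/3)·log₂(2/3) + (1/3)·log₂(1/3)]
  = 0.3900 + 0.5283
  = 0.9183 bits
H(B) = -[(1/3)·log₂(1/3) + (2/3)·log₂(2/3)]
  = 0.5283 + 0.3900
  = 0.9183 bits
H(A,B) = -[(2/9)·log₂(2/9) + (4/9)·log₂(4/9) + (1/9)·log₂(1/9) + (2/9)·log₂(2/9)]
  = 0.4822 + 0.5200 + 0.3522 + 0.4822
  = 1.8366 bits

I(A;B) = H(A) + H(B) - H(A,B)
  = 0.9183 + 0.9183 - 1.8366
  = 0.0000 bits

min(H(A), H(B)) = min(0.9183, 0.9183) = 0.9183 bits
Normalized MI = 0.0000 / 0.9183 = 0.0000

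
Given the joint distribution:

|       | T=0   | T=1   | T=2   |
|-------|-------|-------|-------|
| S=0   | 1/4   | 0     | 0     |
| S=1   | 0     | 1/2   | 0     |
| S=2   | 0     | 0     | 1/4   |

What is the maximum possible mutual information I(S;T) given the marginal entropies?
The upper bound on mutual information is I(S;T) ≤ min(H(S), H(T)).

Marginal P(S) (row sums):
  P(S=0) = 1/4 + 0 + 0 = 1/4
  P(S=1) = 0 + 1/2 + 0 = 1/2
  P(S=2) = 0 + 0 + 1/4 = 1/4
Marginal P(T) (column sums):
  P(T=0) = 1/4 + 0 + 0 = 1/4
  P(T=1) = 0 + 1/2 + 0 = 1/2
  P(T=2) = 0 + 0 + 1/4 = 1/4

H(S) = -[(1/4)·log₂(1/4) + (1/2)·log₂(1/2) + (1/4)·log₂(1/4)]
  = 0.5000 + 0.5000 + 0.5000
  = 1.5000 bits
H(T) = -[(1/4)·log₂(1/4) + (1/2)·log₂(1/2) + (1/4)·log₂(1/4)]
  = 0.5000 + 0.5000 + 0.5000
  = 1.5000 bits

Maximum possible I(S;T) = min(1.5000, 1.5000) = 1.5000 bits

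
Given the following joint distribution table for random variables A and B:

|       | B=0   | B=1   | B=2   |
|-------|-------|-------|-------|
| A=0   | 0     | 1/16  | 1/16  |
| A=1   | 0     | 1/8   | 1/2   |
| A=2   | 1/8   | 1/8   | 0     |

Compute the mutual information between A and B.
Marginal P(A) (row sums):
  P(A=0) = 0 + 1/16 + 1/16 = 1/8
  P(A=1) = 0 + 1/8 + 1/2 = 5/8
  P(A=2) = 1/8 + 1/8 + 0 = 1/4
Marginal P(B) (column sums):
  P(B=0) = 0 + 0 + 1/8 = 1/8
  P(B=1) = 1/16 + 1/8 + 1/8 = 5/16
  P(B=2) = 1/16 + 1/2 + 0 = 9/16

H(A) = -[(1/8)·log₂(1/8) + (5/8)·log₂(5/8) + (1/4)·log₂(1/4)]
  = 0.3750 + 0.4238 + 0.5000
  = 1.2988 bits
H(B) = -[(1/8)·log₂(1/8) + (5/16)·log₂(5/16) + (9/16)·log₂(9/16)]
  = 0.3750 + 0.5244 + 0.4669
  = 1.3663 bits
H(A,B) = -[(1/16)·log₂(1/16) + (1/16)·log₂(1/16) + (1/8)·log₂(1/8) + (1/2)·log₂(1/2) + (1/8)·log₂(1/8) + (1/8)·log₂(1/8)]
  = 0.2500 + 0.2500 + 0.3750 + 0.5000 + 0.3750 + 0.3750
  = 2.1250 bits

I(A;B) = H(A) + H(B) - H(A,B)
  = 1.2988 + 1.3663 - 2.1250
  = 0.5401 bits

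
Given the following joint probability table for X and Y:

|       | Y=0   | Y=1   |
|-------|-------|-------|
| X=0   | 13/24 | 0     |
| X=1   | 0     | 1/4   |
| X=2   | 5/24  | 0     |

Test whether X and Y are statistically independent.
Marginal P(X) (row sums):
  P(X=0) = 13/24 + 0 = 13/24
  P(X=1) = 0 + 1/4 = 1/4
  P(X=2) = 5/24 + 0 = 5/24
Marginal P(Y) (column sums):
  P(Y=0) = 13/24 + 0 + 5/24 = 3/4
  P(Y=1) = 0 + 1/4 + 0 = 1/4

X and Y are independent iff P(X=i,Y=j) = P(X=i)·P(Y=j) for every cell.
  P(X=0)·P(Y=0) = 13/24 × 3/4 = 13/32, but P(X=0,Y=0) = 13/24 ✗

No, X and Y are not independent. Quantitatively, I(X;Y) > 0:

H(X) = -[(13/24)·log₂(13/24) + (1/4)·log₂(1/4) + (5/24)·log₂(5/24)]
  = 0.4791 + 0.5000 + 0.4715
  = 1.4506 bits
H(Y) = -[(3/4)·log₂(3/4) + (1/4)·log₂(1/4)]
  = 0.3113 + 0.5000
  = 0.8113 bits
H(X,Y) = -[(13/24)·log₂(13/24) + (1/4)·log₂(1/4) + (5/24)·log₂(5/24)]
  = 0.4791 + 0.5000 + 0.4715
  = 1.4506 bits
I(X;Y) = H(X) + H(Y) - H(X,Y) = 1.4506 + 0.8113 - 1.4506 = 0.8113 bits > 0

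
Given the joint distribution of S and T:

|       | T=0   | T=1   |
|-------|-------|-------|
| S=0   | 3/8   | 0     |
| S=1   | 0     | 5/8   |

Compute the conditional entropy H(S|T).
Marginal P(T) (column sums):
  P(T=0) = 3/8 + 0 = 3/8
  P(T=1) = 0 + 5/8 = 5/8

H(S|T) = -Σ P(S,T)·log₂ P(S|T), where P(S|T) = P(S,T) / P(T)
  (cells with P(S,T) = 0 contribute 0)
  (S=0,T=0): P(S|T) = (3/8)/(3/8) = 1;  -(3/8)·log₂(1) = 0.0000
  (S=1,T=1): P(S|T) = (5/8)/(5/8) = 1;  -(5/8)·log₂(1) = 0.0000
H(S|T) = 0.0000 + 0.0000
  = 0.0000 bits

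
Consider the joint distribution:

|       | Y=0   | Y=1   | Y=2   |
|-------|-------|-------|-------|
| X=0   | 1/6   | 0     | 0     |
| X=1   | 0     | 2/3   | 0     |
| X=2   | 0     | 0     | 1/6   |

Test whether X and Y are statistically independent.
Marginal P(X) (row sums):
  P(X=0) = 1/6 + 0 + 0 = 1/6
  P(X=1) = 0 + 2/3 + 0 = 2/3
  P(X=2) = 0 + 0 + 1/6 = 1/6
Marginal P(Y) (column sums):
  P(Y=0) = 1/6 + 0 + 0 = 1/6
  P(Y=1) = 0 + 2/3 + 0 = 2/3
  P(Y=2) = 0 + 0 + 1/6 = 1/6

X and Y are independent iff P(X=i,Y=j) = P(X=i)·P(Y=j) for every cell.
  P(X=0)·P(Y=0) = 1/6 × 1/6 = 1/36, but P(X=0,Y=0) = 1/6 ✗

No, X and Y are not independent. Quantitatively, I(X;Y) > 0:

H(X) = -[(1/6)·log₂(1/6) + (2/3)·log₂(2/3) + (1/6)·log₂(1/6)]
  = 0.4308 + 0.3900 + 0.4308
  = 1.2516 bits
H(Y) = -[(1/6)·log₂(1/6) + (2/3)·log₂(2/3) + (1/6)·log₂(1/6)]
  = 0.4308 + 0.3900 + 0.4308
  = 1.2516 bits
H(X,Y) = -[(1/6)·log₂(1/6) + (2/3)·log₂(2/3) + (1/6)·log₂(1/6)]
  = 0.4308 + 0.3900 + 0.4308
  = 1.2516 bits
I(X;Y) = H(X) + H(Y) - H(X,Y) = 1.2516 + 1.2516 - 1.2516 = 1.2516 bits > 0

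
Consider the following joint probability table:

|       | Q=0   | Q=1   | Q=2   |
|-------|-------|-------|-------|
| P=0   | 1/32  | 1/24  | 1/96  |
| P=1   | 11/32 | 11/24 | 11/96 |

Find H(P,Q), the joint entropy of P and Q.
H(P,Q) = -Σ P(P,Q) log₂ P(P,Q), summed over the non-zero cells:
H(P,Q) = -[(1/32)·log₂(1/32) + (1/24)·log₂(1/24) + (1/96)·log₂(1/96) + (11/32)·log₂(11/32) + (11/24)·log₂(11/24) + (11/96)·log₂(11/96)]
  = 0.1563 + 0.1910 + 0.0686 + 0.5296 + 0.5159 + 0.3581
  = 1.8195 bits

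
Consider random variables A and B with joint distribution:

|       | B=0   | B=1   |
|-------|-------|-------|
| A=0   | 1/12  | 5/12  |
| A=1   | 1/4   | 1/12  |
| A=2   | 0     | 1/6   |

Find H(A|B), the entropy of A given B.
Marginal P(B) (column sums):
  P(B=0) = 1/12 + 1/4 + 0 = 1/3
  P(B=1) = 5/12 + 1/12 + 1/6 = 2/3

H(A|B) = -Σ P(A,B)·log₂ P(A|B), where P(A|B) = P(A,B) / P(B)
  (cells with P(A,B) = 0 contribute 0)
  (A=0,B=0): P(A|B) = (1/12)/(1/3) = 1/4;  -(1/12)·log₂(1/4) = 0.1667
  (A=0,B=1): P(A|B) = (5/12)/(2/3) = 5/8;  -(5/12)·log₂(5/8) = 0.2825
  (A=1,B=0): P(A|B) = (1/4)/(1/3) = 3/4;  -(1/4)·log₂(3/4) = 0.1038
  (A=1,B=1): P(A|B) = (1/12)/(2/3) = 1/8;  -(1/12)·log₂(1/8) = 0.2500
  (A=2,B=1): P(A|B) = (1/6)/(2/3) = 1/4;  -(1/6)·log₂(1/4) = 0.3333
H(A|B) = 0.1667 + 0.2825 + 0.1038 + 0.2500 + 0.3333
  = 1.1363 bits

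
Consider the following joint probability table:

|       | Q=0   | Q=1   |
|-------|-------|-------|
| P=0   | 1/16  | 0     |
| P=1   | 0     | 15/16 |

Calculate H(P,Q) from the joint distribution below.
H(P,Q) = -Σ P(P,Q) log₂ P(P,Q), summed over the non-zero cells:
H(P,Q) = -[(1/16)·log₂(1/16) + (15/16)·log₂(15/16)]
  = 0.2500 + 0.0873
  = 0.3373 bits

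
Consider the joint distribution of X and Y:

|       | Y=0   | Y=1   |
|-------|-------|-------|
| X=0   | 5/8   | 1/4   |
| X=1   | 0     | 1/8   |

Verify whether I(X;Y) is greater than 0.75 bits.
Marginal P(X) (row sums):
  P(X=0) = 5/8 + 1/4 = 7/8
  P(X=1) = 0 + 1/8 = 1/8
Marginal P(Y) (column sums):
  P(Y=0) = 5/8 + 0 = 5/8
  P(Y=1) = 1/4 + 1/8 = 3/8

H(X) = -[(7/8)·log₂(7/8) + (1/8)·log₂(1/8)]
  = 0.1686 + 0.3750
  = 0.5436 bits
H(Y) = -[(5/8)·log₂(5/8) + (3/8)·log₂(3/8)]
  = 0.4238 + 0.5306
  = 0.9544 bits
H(X,Y) = -[(5/8)·log₂(5/8) + (1/4)·log₂(1/4) + (1/8)·log₂(1/8)]
  = 0.4238 + 0.5000 + 0.3750
  = 1.2988 bits

I(X;Y) = H(X) + H(Y) - H(X,Y)
  = 0.5436 + 0.9544 - 1.2988
  = 0.1992 bits

No. I(X;Y) = 0.1992 bits, which is ≤ 0.75 bits.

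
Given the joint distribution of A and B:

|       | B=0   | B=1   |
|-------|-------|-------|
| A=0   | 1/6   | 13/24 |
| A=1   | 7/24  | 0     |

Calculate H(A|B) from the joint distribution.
Marginal P(B) (column sums):
  P(B=0) = 1/6 + 7/24 = 11/24
  P(B=1) = 13/24 + 0 = 13/24

H(A|B) = -Σ P(A,B)·log₂ P(A|B), where P(A|B) = P(A,B) / P(B)
  (cells with P(A,B) = 0 contribute 0)
  (A=0,B=0): P(A|B) = (1/6)/(11/24) = 4/11;  -(1/6)·log₂(4/11) = 0.2432
  (A=0,B=1): P(A|B) = (13/24)/(13/24) = 1;  -(13/24)·log₂(1) = 0.0000
  (A=1,B=0): P(A|B) = (7/24)/(11/24) = 7/11;  -(7/24)·log₂(7/11) = 0.1902
H(A|B) = 0.2432 + 0.0000 + 0.1902
  = 0.4334 bits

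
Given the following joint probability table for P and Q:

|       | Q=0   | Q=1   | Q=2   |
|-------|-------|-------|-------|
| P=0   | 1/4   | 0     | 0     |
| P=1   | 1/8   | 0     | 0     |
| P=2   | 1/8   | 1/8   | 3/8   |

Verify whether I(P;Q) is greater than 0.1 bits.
Marginal P(P) (row sums):
  P(P=0) = 1/4 + 0 + 0 = 1/4
  P(P=1) = 1/8 + 0 + 0 = 1/8
  P(P=2) = 1/8 + 1/8 + 3/8 = 5/8
Marginal P(Q) (column sums):
  P(Q=0) = 1/4 + 1/8 + 1/8 = 1/2
  P(Q=1) = 0 + 0 + 1/8 = 1/8
  P(Q=2) = 0 + 0 + 3/8 = 3/8

H(P) = -[(1/4)·log₂(1/4) + (1/8)·log₂(1/8) + (5/8)·log₂(5/8)]
  = 0.5000 + 0.3750 + 0.4238
  = 1.2988 bits
H(Q) = -[(1/2)·log₂(1/2) + (1/8)·log₂(1/8) + (3/8)·log₂(3/8)]
  = 0.5000 + 0.3750 + 0.5306
  = 1.4056 bits
H(P,Q) = -[(1/4)·log₂(1/4) + (1/8)·log₂(1/8) + (1/8)·log₂(1/8) + (1/8)·log₂(1/8) + (3/8)·log₂(3/8)]
  = 0.5000 + 0.3750 + 0.3750 + 0.3750 + 0.5306
  = 2.1556 bits

I(P;Q) = H(P) + H(Q) - H(P,Q)
  = 1.2988 + 1.4056 - 2.1556
  = 0.5488 bits

Yes. I(P;Q) = 0.5488 bits, which is > 0.1 bits.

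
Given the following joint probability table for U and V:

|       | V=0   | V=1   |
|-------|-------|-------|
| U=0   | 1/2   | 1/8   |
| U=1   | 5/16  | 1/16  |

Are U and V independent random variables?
Marginal P(U) (row sums):
  P(U=0) = 1/2 + 1/8 = 5/8
  P(U=1) = 5/16 + 1/16 = 3/8
Marginal P(V) (column sums):
  P(V=0) = 1/2 + 5/16 = 13/16
  P(V=1) = 1/8 + 1/16 = 3/16

U and V are independent iff P(U=i,V=j) = P(U=i)·P(V=j) for every cell.
  P(U=0)·P(V=0) = 5/8 × 13/16 = 65/128, but P(U=0,V=0) = 1/2 ✗

No, U and V are not independent. Quantitatively, I(U;V) > 0:

H(U) = -[(5/8)·log₂(5/8) + (3/8)·log₂(3/8)]
  = 0.4238 + 0.5306
  = 0.9544 bits
H(V) = -[(13/16)·log₂(13/16) + (3/16)·log₂(3/16)]
  = 0.2434 + 0.4528
  = 0.6962 bits
H(U,V) = -[(1/2)·log₂(1/2) + (1/8)·log₂(1/8) + (5/16)·log₂(5/16) + (1/16)·log₂(1/16)]
  = 0.5000 + 0.3750 + 0.5244 + 0.2500
  = 1.6494 bits
I(U;V) = H(U) + H(V) - H(U,V) = 0.9544 + 0.6962 - 1.6494 = 0.0012 bits > 0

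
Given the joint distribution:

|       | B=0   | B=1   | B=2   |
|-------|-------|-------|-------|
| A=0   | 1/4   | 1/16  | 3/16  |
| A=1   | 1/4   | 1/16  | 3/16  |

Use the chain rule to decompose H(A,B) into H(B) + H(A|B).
By the chain rule: H(A,B) = H(B) + H(A|B)

Marginal P(B) (column sums):
  P(B=0) = 1/4 + 1/4 = 1/2
  P(B=1) = 1/16 + 1/16 = 1/8
  P(B=2) = 3/16 + 3/16 = 3/8
H(B) = -[(1/2)·log₂(1/2) + (1/8)·log₂(1/8) + (3/8)·log₂(3/8)]
  = 0.5000 + 0.3750 + 0.5306
  = 1.4056 bits
H(A|B) = -Σ P(A,B)·log₂ P(A|B), where P(A|B) = P(A,B) / P(B)
  (A=0,B=0): P(A|B) = (1/4)/(1/2) = 1/2;  -(1/4)·log₂(1/2) = 0.2500
  (A=0,B=1): P(A|B) = (1/16)/(1/8) = 1/2;  -(1/16)·log₂(1/2) = 0.0625
  (A=0,B=2): P(A|B) = (3/16)/(3/8) = 1/2;  -(3/16)·log₂(1/2) = 0.1875
  (A=1,B=0): P(A|B) = (1/4)/(1/2) = 1/2;  -(1/4)·log₂(1/2) = 0.2500
  (A=1,B=1): P(A|B) = (1/16)/(1/8) = 1/2;  -(1/16)·log₂(1/2) = 0.0625
  (A=1,B=2): P(A|B) = (3/16)/(3/8) = 1/2;  -(3/16)·log₂(1/2) = 0.1875
H(A|B) = 0.2500 + 0.0625 + 0.1875 + 0.2500 + 0.0625 + 0.1875
  = 1.0000 bits

H(A,B) = H(B) + H(A|B) = 1.4056 + 1.0000 = 2.4056 bits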